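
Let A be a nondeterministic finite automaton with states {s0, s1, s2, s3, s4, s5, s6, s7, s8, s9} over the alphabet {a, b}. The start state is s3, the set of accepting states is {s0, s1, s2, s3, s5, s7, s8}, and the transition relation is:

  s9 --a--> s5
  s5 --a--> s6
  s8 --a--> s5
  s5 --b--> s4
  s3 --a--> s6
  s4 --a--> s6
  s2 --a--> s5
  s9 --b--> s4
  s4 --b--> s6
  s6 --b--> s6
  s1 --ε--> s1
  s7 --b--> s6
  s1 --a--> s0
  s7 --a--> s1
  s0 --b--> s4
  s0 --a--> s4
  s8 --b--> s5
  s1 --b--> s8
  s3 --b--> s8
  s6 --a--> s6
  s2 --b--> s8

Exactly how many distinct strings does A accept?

The useful subgraph on states {s3, s5, s8} is acyclic, so L(A) is finite; the longest accepting path visits 3 useful states, giving maximum string length 2.
Counting accepting paths from s3 by length: 1 of length 0, 1 of length 1, 2 of length 2. Total 4.

4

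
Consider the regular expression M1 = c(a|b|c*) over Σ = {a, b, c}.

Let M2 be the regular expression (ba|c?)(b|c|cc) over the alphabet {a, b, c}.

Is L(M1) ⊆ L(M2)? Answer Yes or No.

No

The string ca is in L(M1) but not in L(M2).
So L(M1) ⊄ L(M2).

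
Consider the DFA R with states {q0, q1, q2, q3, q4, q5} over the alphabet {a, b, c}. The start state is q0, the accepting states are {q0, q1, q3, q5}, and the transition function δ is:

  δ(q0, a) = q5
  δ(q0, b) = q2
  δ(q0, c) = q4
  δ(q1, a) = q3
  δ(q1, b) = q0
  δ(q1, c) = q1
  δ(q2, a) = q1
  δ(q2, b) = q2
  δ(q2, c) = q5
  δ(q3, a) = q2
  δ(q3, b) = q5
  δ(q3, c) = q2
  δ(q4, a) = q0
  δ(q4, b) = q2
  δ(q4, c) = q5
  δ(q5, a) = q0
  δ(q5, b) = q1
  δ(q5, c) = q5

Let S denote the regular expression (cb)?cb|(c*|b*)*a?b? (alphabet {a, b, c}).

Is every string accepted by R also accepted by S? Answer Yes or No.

No

The string aa is in L(R) but not in L(S).
So L(R) ⊄ L(S).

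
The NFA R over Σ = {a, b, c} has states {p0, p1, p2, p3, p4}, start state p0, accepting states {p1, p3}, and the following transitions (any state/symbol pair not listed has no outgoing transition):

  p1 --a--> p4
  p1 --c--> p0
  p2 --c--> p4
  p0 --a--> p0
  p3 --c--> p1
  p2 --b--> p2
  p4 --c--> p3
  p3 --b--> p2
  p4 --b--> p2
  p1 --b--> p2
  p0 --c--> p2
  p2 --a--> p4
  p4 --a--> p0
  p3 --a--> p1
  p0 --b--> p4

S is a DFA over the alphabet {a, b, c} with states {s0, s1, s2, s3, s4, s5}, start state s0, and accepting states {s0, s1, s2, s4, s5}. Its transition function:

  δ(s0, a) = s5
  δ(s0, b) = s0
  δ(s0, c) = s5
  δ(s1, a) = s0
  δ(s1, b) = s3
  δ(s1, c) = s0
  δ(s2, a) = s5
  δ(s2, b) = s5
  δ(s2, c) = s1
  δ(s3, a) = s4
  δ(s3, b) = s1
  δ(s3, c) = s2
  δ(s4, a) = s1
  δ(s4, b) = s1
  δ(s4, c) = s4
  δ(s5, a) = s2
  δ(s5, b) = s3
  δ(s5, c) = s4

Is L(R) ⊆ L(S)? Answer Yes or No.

Yes

Exploring the product automaton R × S from the start pair (p0, s0), following both machines on each input symbol, reaches 26 state pairs: (p0, s0), (p0, s5), (p4, s0), (p2, s5), (p0, s2), (p4, s3), (p2, s4), (p2, s0), (p3, s5), (p4, s2), (p2, s3), (p4, s4), (p4, s5), (p2, s1), (p0, s4), (p3, s2), (p4, s1), (p1, s2), (p1, s4), (p3, s1), (p0, s1), (p3, s4), (p1, s5), (p1, s1), (p3, s0), (p1, s0).
R accepts in {p1, p3} and S accepts in {s0, s1, s2, s4, s5}. The reachable pairs whose R-component is accepting are (p3, s5), (p3, s2), (p1, s2), (p1, s4), (p3, s1), (p3, s4), (p1, s5), (p1, s1), (p3, s0), (p1, s0); in each of them the S-component is accepting too, so the product for L(R) \ L(S) (R-component accepting, S-component rejecting) has no reachable accepting pair and the difference is empty.
Hence every string in L(R) is also in L(S).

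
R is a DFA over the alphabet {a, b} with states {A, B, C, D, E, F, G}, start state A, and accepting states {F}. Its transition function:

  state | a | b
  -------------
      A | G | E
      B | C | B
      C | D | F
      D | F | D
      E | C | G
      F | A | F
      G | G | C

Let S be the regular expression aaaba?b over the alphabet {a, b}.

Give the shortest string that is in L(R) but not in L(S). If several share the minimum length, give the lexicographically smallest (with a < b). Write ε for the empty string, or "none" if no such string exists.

The string abb is accepted by R but not by S.
No shorter string lies in the difference, and abb is the lexicographically first length-3 string in L(R) \ L(S).

abb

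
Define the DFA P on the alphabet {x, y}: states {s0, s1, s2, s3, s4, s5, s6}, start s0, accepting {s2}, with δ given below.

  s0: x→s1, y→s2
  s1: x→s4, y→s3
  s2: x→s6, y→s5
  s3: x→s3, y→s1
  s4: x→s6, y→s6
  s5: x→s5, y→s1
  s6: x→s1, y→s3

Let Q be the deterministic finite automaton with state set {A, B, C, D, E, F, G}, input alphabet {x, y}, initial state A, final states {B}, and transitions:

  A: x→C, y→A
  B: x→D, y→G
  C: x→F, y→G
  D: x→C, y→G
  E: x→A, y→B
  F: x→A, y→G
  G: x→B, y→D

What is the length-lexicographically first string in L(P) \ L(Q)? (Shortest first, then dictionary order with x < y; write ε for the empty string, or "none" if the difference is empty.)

The string y is accepted by P but not by Q.
No shorter string lies in the difference, and y is the lexicographically first length-1 string in L(P) \ L(Q).

y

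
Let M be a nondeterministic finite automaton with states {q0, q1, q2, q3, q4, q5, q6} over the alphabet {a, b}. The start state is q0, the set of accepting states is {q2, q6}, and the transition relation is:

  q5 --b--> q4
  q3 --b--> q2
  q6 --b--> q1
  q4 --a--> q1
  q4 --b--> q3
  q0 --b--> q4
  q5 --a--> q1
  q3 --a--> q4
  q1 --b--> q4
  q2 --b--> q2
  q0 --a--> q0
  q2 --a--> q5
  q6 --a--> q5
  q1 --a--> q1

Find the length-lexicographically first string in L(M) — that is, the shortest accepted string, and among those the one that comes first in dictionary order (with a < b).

A breadth-first search from q0 reaches an accepting state first via the path q0 → q4 → q3 → q2 on input bbb.
No string of length < 3 is accepted (BFS exhausts all shorter strings without reaching an accepting state), and bbb is the lexicographically least accepting string of length 3.

bbb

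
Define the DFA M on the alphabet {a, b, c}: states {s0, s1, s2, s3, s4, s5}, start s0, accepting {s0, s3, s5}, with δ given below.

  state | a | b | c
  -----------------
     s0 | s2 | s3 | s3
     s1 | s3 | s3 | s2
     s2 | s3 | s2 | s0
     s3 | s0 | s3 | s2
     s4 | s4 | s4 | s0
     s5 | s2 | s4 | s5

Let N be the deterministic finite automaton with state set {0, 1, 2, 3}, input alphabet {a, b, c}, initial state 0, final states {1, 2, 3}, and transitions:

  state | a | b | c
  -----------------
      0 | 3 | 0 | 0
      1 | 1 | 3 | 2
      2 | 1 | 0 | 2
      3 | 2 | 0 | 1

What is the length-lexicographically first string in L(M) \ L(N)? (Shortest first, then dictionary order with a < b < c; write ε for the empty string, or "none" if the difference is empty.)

ε

The empty string ε is accepted by M but not by N.
Since ε is the unique shortest string, it is the required witness.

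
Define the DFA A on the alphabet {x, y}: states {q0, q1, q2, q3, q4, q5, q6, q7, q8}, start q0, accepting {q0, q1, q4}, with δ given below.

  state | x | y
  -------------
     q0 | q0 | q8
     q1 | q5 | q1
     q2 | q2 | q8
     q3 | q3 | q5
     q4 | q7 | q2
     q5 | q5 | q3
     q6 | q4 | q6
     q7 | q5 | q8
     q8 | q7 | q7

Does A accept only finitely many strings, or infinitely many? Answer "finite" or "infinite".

State q0 is reachable from the start and can reach an accepting state, and it lies on the cycle q0 → q0.
Traversing that cycle any number of times yields accepted strings of unbounded length, so the language is infinite.

infinite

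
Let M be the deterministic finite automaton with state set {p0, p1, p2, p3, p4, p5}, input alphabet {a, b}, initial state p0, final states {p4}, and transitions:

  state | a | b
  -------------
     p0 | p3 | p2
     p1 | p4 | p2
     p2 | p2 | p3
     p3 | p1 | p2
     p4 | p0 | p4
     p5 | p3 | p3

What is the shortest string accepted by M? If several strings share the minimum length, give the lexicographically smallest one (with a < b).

aaa

A breadth-first search from p0 reaches an accepting state first via the path p0 → p3 → p1 → p4 on input aaa.
No string of length < 3 is accepted (BFS exhausts all shorter strings without reaching an accepting state), and aaa is the lexicographically least accepting string of length 3.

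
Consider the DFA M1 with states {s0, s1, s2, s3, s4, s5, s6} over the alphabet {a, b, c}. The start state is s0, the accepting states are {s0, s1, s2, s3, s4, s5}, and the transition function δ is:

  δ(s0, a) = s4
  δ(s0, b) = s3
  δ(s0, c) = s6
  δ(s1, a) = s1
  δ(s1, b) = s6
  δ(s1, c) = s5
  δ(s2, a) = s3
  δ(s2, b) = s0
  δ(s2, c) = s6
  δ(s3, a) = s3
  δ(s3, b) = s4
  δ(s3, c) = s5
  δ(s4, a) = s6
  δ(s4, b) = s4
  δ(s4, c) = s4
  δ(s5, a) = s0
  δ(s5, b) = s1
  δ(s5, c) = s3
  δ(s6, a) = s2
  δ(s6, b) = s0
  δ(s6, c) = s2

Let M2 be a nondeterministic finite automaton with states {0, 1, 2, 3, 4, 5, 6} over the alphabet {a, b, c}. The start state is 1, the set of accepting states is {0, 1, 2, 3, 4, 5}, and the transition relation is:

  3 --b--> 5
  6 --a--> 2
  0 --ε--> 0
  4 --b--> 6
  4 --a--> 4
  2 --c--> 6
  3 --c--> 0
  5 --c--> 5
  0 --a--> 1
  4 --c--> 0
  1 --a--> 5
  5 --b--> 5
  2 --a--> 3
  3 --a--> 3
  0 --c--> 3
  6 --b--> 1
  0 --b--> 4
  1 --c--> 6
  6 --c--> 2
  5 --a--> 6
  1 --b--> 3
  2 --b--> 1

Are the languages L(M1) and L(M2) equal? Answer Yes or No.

Yes

Exploring the product automaton M1 × M2 from the start pair (s0, 1), following both machines on each input symbol, reaches 7 state pairs: (s0, 1), (s4, 5), (s3, 3), (s6, 6), (s5, 0), (s2, 2), (s1, 4).
M1 accepts in {s0, s1, s2, s3, s4, s5} and M2 accepts in {0, 1, 2, 3, 4, 5}. In every reachable pair the two components are either both accepting — (s0, 1), (s4, 5), (s3, 3), (s5, 0), (s2, 2), (s1, 4) — or both non-accepting, so no string is accepted by exactly one of the machines: L(M1) \ L(M2) and L(M2) \ L(M1) are both empty.
Hence every string is accepted by M1 iff it is accepted by M2, and the two languages coincide.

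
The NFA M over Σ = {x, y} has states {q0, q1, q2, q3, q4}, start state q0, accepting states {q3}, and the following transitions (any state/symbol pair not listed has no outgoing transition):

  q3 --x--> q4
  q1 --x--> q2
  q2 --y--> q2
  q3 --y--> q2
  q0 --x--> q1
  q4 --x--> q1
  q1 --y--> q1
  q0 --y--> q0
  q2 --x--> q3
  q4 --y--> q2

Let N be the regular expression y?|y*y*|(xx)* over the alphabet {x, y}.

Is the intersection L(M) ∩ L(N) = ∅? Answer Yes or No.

Converting the expression N to a DFA (subset construction, then merging equivalent states) gives the minimal DFA with states {n0, n1, n2, n3, n4}, start state n0, accepting states {n0, n2, n3} and transitions n0: x→n1, y→n2; n1: x→n3, y→n4; n2: x→n4, y→n2; n3: x→n1, y→n4; n4: x→n4, y→n4.
Exploring the product automaton M × N from the start pair (q0, n0), following both machines on each input symbol, reaches 10 state pairs: (q0, n0), (q1, n1), (q0, n2), (q2, n3), (q1, n4), (q3, n1), (q2, n4), (q4, n3), (q3, n4), (q4, n4).
M accepts in {q3} and N accepts in {n0, n2, n3}; no reachable pair has both components accepting, so no string drives both machines to acceptance simultaneously and L(M) ∩ L(N) = ∅.
So no string is accepted by both, and the intersection is empty.

Yes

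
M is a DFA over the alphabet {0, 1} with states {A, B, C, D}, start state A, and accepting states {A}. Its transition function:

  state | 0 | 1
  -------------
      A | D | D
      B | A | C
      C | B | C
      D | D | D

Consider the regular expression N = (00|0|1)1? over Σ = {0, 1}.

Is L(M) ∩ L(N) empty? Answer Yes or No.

Yes

Converting the expression N to a DFA (subset construction, then merging equivalent states) gives the minimal DFA with states {n0, n1, n2, n3, n4}, start state n0, accepting states {n1, n2, n3} and transitions n0: 0→n1, 1→n2; n1: 0→n2, 1→n3; n2: 0→n4, 1→n3; n3: 0→n4, 1→n4; n4: 0→n4, 1→n4.
Exploring the product automaton M × N from the start pair (A, n0), following both machines on each input symbol, reaches 5 state pairs: (A, n0), (D, n1), (D, n2), (D, n3), (D, n4).
M accepts in {A} and N accepts in {n1, n2, n3}; no reachable pair has both components accepting, so no string drives both machines to acceptance simultaneously and L(M) ∩ L(N) = ∅.
So no string is accepted by both, and the intersection is empty.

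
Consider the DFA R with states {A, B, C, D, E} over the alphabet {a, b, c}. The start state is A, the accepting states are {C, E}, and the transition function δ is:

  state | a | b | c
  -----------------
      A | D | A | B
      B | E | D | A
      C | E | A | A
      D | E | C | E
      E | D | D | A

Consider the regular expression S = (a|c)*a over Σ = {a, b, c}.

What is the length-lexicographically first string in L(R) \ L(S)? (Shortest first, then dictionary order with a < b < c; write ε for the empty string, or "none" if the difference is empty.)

ab

The string ab is accepted by R but not by S.
No shorter string lies in the difference, and ab is the lexicographically first length-2 string in L(R) \ L(S).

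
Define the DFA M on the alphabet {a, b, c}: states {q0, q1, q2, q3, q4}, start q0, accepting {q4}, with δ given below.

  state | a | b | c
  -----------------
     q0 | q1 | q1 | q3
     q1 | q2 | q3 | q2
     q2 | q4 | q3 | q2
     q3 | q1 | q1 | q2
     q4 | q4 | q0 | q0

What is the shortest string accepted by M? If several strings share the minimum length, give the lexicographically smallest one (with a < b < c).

aaa

A breadth-first search from q0 reaches an accepting state first via the path q0 → q1 → q2 → q4 on input aaa.
No string of length < 3 is accepted (BFS exhausts all shorter strings without reaching an accepting state), and aaa is the lexicographically least accepting string of length 3.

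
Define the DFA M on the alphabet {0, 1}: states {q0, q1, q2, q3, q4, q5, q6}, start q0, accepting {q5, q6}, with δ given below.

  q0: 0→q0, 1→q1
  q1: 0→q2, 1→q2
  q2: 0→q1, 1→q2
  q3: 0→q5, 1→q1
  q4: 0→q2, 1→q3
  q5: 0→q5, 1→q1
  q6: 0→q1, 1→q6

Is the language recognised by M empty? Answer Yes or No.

Yes

The states reachable from the start state are {q0, q1, q2}.
None of the accepting states {q5, q6} is reachable, so no string is accepted and L(M) = ∅.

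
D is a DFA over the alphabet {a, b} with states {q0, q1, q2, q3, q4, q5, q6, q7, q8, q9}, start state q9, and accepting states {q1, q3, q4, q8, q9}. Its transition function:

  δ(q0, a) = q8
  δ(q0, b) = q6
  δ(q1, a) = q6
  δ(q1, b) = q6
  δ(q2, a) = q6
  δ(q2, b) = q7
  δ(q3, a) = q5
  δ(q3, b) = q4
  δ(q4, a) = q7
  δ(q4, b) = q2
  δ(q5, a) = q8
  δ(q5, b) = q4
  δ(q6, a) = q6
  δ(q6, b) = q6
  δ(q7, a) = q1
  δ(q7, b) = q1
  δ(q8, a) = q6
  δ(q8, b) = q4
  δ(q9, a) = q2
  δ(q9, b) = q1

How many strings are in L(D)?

The useful subgraph on states {q1, q2, q7, q9} is acyclic, so L(D) is finite; the longest accepting path visits 4 useful states, giving maximum string length 3.
Counting accepting paths from q9 by length: 1 of length 0, 1 of length 1, 2 of length 3. Total 4.

4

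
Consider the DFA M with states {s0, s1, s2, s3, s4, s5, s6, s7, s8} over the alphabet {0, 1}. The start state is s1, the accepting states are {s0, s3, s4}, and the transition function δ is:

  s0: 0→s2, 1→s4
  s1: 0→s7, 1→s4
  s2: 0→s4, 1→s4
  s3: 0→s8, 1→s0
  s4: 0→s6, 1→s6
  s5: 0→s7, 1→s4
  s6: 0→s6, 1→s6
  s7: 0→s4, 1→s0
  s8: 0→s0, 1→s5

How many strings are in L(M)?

The useful subgraph on states {s0, s1, s2, s4, s7} is acyclic, so L(M) is finite; the longest accepting path visits 5 useful states, giving maximum string length 4.
Counting accepting paths from s1 by length: 1 of length 1, 2 of length 2, 1 of length 3, 2 of length 4. Total 6.

6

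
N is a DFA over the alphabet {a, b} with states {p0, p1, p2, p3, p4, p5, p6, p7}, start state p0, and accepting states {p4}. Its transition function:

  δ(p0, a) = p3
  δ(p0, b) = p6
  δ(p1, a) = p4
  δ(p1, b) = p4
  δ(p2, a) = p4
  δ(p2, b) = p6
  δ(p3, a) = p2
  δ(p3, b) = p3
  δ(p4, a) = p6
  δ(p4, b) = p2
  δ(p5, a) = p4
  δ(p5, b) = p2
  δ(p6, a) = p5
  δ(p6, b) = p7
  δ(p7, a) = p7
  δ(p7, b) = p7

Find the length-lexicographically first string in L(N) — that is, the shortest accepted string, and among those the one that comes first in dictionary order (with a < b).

A breadth-first search from p0 reaches an accepting state first via the path p0 → p3 → p2 → p4 on input aaa.
No string of length < 3 is accepted (BFS exhausts all shorter strings without reaching an accepting state), and aaa is the lexicographically least accepting string of length 3.

aaa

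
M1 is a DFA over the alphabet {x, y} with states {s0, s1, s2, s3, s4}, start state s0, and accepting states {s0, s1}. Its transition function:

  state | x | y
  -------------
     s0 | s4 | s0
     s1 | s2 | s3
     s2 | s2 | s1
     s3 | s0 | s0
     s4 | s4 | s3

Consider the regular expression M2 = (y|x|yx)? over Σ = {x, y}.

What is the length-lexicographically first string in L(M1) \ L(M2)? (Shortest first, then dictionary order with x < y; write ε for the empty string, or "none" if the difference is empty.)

The string yy is accepted by M1 but not by M2.
No shorter string lies in the difference, and yy is the lexicographically first length-2 string in L(M1) \ L(M2).

yy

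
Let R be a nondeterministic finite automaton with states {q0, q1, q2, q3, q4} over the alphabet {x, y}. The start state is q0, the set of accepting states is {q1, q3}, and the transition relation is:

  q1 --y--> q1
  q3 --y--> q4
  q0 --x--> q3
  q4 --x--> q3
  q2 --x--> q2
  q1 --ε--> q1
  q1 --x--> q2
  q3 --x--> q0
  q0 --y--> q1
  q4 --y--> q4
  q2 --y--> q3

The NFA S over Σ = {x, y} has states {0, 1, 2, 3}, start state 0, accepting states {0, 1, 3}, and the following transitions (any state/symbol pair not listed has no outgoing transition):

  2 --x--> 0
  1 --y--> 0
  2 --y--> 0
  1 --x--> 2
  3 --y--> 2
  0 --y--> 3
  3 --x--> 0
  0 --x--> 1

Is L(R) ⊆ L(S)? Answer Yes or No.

No

The string yy is in L(R) but not in L(S).
So L(R) ⊄ L(S).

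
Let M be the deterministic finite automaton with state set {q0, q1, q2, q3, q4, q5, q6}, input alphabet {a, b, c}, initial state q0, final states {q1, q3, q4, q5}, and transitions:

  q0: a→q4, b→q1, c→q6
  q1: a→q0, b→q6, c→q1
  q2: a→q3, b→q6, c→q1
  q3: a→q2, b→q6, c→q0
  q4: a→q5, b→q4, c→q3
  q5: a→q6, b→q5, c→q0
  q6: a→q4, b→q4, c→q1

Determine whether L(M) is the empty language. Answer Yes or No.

The string a is accepted: the run q0 → q4 ends in the accepting state q4.
Since at least one string is accepted, L(M) is not empty.

No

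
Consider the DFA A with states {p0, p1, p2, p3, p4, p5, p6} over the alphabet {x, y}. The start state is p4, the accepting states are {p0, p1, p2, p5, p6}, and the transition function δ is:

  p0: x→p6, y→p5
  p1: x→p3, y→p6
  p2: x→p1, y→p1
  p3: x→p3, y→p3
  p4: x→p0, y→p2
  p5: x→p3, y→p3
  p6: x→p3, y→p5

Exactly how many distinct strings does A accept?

The useful subgraph on states {p0, p1, p2, p4, p5, p6} is acyclic, so L(A) is finite; the longest accepting path visits 5 useful states, giving maximum string length 4.
Counting accepting paths from p4 by length: 2 of length 1, 4 of length 2, 3 of length 3, 2 of length 4. Total 11.

11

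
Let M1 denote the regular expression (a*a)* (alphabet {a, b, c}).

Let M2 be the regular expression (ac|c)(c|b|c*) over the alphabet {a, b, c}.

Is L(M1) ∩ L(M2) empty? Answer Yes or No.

Converting the expression M1 to a DFA (subset construction, then merging equivalent states) gives the minimal DFA with states {r0, r1}, start state r0, accepting states {r0} and transitions r0: a→r0, b→r1, c→r1; r1: a→r1, b→r1, c→r1.
Converting the expression M2 to a DFA (subset construction, then merging equivalent states) gives the minimal DFA with states {t0, t1, t2, t3, t4, t5}, start state t0, accepting states {t3, t4, t5} and transitions t0: a→t1, b→t2, c→t3; t1: a→t2, b→t2, c→t3; t2: a→t2, b→t2, c→t2; t3: a→t2, b→t4, c→t5; t4: a→t2, b→t2, c→t2; t5: a→t2, b→t2, c→t5.
Exploring the product automaton M1 × M2 from the start pair (r0, t0), following both machines on each input symbol, reaches 7 state pairs: (r0, t0), (r0, t1), (r1, t2), (r1, t3), (r0, t2), (r1, t4), (r1, t5).
M1 accepts in {r0} and M2 accepts in {t3, t4, t5}; no reachable pair has both components accepting, so no string drives both machines to acceptance simultaneously and L(M1) ∩ L(M2) = ∅.
So no string is accepted by both, and the intersection is empty.

Yes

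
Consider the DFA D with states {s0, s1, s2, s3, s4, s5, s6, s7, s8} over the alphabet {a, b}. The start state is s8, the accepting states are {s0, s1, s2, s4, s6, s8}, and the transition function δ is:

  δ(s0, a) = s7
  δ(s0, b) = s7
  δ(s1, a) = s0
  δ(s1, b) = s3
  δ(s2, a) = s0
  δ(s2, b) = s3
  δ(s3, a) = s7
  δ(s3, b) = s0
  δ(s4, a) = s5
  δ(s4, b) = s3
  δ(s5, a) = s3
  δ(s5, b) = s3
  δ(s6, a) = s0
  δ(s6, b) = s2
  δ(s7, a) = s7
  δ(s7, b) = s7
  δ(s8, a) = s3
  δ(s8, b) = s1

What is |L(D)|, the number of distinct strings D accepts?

The useful subgraph on states {s0, s1, s3, s8} is acyclic, so L(D) is finite; the longest accepting path visits 4 useful states, giving maximum string length 3.
Counting accepting paths from s8 by length: 1 of length 0, 1 of length 1, 2 of length 2, 1 of length 3. Total 5.

5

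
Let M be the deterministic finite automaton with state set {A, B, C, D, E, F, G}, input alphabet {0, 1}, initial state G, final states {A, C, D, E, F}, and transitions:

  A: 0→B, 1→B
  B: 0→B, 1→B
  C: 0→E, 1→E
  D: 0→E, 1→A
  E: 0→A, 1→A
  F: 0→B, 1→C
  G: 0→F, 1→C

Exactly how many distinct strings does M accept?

15

The useful subgraph on states {A, C, E, F, G} is acyclic, so L(M) is finite; the longest accepting path visits 5 useful states, giving maximum string length 4.
Counting accepting paths from G by length: 2 of length 1, 3 of length 2, 6 of length 3, 4 of length 4. Total 15.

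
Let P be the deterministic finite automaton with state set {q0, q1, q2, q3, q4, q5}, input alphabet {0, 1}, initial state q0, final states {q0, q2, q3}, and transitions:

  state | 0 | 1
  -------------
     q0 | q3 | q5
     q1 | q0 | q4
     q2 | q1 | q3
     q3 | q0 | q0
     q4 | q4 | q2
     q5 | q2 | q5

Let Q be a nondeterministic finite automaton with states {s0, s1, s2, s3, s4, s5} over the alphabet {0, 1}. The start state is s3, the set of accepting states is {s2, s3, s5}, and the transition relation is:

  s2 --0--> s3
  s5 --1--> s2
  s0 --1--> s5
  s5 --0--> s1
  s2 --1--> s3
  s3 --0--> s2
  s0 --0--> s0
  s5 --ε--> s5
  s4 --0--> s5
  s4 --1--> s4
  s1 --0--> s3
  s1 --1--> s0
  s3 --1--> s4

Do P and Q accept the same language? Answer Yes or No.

Yes

Exploring the product automaton P × Q from the start pair (q0, s3), following both machines on each input symbol, reaches 6 state pairs: (q0, s3), (q3, s2), (q5, s4), (q2, s5), (q1, s1), (q4, s0).
P accepts in {q0, q2, q3} and Q accepts in {s2, s3, s5}. In every reachable pair the two components are either both accepting — (q0, s3), (q3, s2), (q2, s5) — or both non-accepting, so no string is accepted by exactly one of the machines: L(P) \ L(Q) and L(Q) \ L(P) are both empty.
Hence every string is accepted by P iff it is accepted by Q, and the two languages coincide.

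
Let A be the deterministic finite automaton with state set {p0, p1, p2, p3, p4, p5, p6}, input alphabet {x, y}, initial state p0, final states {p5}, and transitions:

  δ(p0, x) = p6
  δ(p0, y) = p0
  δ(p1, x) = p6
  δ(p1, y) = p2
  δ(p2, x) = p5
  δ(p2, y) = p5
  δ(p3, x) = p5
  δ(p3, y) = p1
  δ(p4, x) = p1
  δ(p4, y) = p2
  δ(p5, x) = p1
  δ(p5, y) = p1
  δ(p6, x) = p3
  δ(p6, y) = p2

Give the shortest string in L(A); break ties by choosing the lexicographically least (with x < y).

xxx

A breadth-first search from p0 reaches an accepting state first via the path p0 → p6 → p3 → p5 on input xxx.
No string of length < 3 is accepted (BFS exhausts all shorter strings without reaching an accepting state), and xxx is the lexicographically least accepting string of length 3.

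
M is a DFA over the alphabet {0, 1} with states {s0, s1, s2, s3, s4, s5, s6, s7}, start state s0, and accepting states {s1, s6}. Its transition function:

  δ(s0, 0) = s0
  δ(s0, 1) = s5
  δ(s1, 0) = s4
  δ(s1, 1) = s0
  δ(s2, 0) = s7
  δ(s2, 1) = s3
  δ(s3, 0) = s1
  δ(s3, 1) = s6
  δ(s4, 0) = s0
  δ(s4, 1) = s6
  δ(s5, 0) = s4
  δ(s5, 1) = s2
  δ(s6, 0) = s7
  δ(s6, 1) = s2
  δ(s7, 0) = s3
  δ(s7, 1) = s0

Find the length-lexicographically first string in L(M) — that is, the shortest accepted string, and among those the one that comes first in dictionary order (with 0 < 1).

A breadth-first search from s0 reaches an accepting state first via the path s0 → s5 → s4 → s6 on input 101.
No string of length < 3 is accepted (BFS exhausts all shorter strings without reaching an accepting state), and 101 is the lexicographically least accepting string of length 3.

101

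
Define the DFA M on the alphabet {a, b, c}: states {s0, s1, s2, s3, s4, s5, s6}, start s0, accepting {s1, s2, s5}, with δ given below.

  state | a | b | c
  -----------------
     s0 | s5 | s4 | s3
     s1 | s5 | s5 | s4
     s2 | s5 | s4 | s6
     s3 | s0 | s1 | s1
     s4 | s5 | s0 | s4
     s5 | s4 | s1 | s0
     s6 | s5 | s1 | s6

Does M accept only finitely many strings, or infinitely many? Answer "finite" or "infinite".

infinite

State s0 is reachable from the start and can reach an accepting state, and it lies on the cycle s0 → s3 → s0.
Traversing that cycle any number of times yields accepted strings of unbounded length, so the language is infinite.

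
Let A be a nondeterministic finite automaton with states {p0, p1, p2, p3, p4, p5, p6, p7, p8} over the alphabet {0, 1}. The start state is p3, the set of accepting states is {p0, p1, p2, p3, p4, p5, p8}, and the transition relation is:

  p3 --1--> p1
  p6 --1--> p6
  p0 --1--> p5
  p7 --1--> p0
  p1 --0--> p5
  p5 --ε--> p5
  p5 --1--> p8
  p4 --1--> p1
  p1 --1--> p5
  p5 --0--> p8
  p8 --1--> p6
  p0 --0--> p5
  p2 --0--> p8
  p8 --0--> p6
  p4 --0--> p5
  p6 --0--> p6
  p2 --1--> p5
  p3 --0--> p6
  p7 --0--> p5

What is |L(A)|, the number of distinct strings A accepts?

The useful subgraph on states {p1, p3, p5, p8} is acyclic, so L(A) is finite; the longest accepting path visits 4 useful states, giving maximum string length 3.
Counting accepting paths from p3 by length: 1 of length 0, 1 of length 1, 2 of length 2, 4 of length 3. Total 8.

8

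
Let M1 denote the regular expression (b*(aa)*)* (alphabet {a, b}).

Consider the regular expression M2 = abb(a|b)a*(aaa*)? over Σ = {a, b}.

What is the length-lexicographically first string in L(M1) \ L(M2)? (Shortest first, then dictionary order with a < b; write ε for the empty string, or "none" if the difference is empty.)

The empty string ε is accepted by M1 but not by M2.
Since ε is the unique shortest string, it is the required witness.

ε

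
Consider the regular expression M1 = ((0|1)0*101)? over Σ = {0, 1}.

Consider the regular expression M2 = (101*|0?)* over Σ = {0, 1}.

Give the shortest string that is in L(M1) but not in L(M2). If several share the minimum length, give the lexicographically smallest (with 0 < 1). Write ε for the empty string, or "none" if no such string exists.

The string 1101 is accepted by M1 but not by M2.
No shorter string lies in the difference, and 1101 is the lexicographically first length-4 string in L(M1) \ L(M2).

1101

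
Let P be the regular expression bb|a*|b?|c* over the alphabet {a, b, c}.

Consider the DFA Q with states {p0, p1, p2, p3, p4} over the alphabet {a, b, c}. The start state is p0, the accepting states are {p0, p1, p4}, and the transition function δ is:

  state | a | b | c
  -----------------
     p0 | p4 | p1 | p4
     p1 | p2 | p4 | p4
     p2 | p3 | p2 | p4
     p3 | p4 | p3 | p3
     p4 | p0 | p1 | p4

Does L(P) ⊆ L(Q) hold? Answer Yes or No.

Yes

Converting the expression P to a DFA (subset construction, then merging equivalent states) gives the minimal DFA with states {r0, r1, r2, r3, r4, r5}, start state r0, accepting states {r0, r1, r2, r3, r5} and transitions r0: a→r1, b→r2, c→r3; r1: a→r1, b→r4, c→r4; r2: a→r4, b→r5, c→r4; r3: a→r4, b→r4, c→r3; r4: a→r4, b→r4, c→r4; r5: a→r4, b→r4, c→r4.
Exploring the product automaton P × Q from the start pair (r0, p0), following both machines on each input symbol, reaches 11 state pairs: (r0, p0), (r1, p4), (r2, p1), (r3, p4), (r1, p0), (r4, p1), (r4, p4), (r4, p2), (r5, p4), (r4, p0), (r4, p3).
P accepts in {r0, r1, r2, r3, r5} and Q accepts in {p0, p1, p4}. The reachable pairs whose P-component is accepting are (r0, p0), (r1, p4), (r2, p1), (r3, p4), (r1, p0), (r5, p4); in each of them the Q-component is accepting too, so the product for L(P) \ L(Q) (P-component accepting, Q-component rejecting) has no reachable accepting pair and the difference is empty.
Hence every string in L(P) is also in L(Q).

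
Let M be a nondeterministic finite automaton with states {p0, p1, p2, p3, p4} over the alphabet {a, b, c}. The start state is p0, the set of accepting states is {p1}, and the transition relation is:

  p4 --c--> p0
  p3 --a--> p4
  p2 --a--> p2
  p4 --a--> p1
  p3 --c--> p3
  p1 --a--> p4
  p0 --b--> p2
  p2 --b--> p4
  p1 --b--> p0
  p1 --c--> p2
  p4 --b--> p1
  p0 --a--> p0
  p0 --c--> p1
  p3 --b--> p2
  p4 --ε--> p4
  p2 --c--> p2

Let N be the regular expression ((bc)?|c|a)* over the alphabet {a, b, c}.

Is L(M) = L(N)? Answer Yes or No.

No

The string bba is accepted by M but rejected by N.
So L(M) ≠ L(N).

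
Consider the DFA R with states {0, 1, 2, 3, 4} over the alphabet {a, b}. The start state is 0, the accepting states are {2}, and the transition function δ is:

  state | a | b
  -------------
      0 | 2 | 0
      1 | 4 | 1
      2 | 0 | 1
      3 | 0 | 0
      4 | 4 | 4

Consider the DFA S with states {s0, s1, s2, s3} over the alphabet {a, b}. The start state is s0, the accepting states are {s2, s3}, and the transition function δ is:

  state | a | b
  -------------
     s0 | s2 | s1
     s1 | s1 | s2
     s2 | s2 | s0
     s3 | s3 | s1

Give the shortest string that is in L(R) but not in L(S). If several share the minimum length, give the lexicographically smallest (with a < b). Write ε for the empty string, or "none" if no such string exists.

The string ba is accepted by R but not by S.
No shorter string lies in the difference, and ba is the lexicographically first length-2 string in L(R) \ L(S).

ba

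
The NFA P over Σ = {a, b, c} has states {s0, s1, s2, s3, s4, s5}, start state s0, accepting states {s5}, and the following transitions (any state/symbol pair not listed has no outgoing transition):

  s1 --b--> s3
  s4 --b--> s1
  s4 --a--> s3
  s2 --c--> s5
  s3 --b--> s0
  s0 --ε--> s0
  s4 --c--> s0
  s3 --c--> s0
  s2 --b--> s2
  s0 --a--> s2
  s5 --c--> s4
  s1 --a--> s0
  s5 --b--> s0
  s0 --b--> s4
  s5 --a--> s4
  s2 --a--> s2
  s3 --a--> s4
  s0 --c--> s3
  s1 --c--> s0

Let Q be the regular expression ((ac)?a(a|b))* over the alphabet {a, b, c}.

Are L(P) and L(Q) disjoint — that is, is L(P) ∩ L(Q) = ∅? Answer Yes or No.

Converting the expression Q to a DFA (subset construction, then merging equivalent states) gives the minimal DFA with states {q0, q1, q2, q3, q4}, start state q0, accepting states {q0} and transitions q0: a→q1, b→q2, c→q2; q1: a→q0, b→q0, c→q3; q2: a→q2, b→q2, c→q2; q3: a→q4, b→q2, c→q2; q4: a→q0, b→q0, c→q2.
Exploring the product automaton P × Q from the start pair (s0, q0), following both machines on each input symbol, reaches 20 state pairs: (s0, q0), (s2, q1), (s4, q2), (s3, q2), (s2, q0), (s5, q3), (s1, q2), (s0, q2), (s2, q2), (s5, q2), (s4, q4), (s3, q0), (s1, q0), (s4, q1), (s0, q1), (s0, q3), (s4, q0), (s3, q3), (s2, q4), (s3, q1).
P accepts in {s5} and Q accepts in {q0}; no reachable pair has both components accepting, so no string drives both machines to acceptance simultaneously and L(P) ∩ L(Q) = ∅.
So no string is accepted by both, and the intersection is empty.

Yes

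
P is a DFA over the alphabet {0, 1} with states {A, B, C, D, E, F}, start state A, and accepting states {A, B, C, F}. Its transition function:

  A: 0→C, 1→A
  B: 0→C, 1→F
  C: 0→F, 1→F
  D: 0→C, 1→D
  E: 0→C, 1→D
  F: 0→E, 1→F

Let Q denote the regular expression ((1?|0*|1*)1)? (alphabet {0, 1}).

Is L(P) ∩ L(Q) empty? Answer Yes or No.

The empty string ε is accepted by both P and Q.
Hence L(P) ∩ L(Q) ≠ ∅.

No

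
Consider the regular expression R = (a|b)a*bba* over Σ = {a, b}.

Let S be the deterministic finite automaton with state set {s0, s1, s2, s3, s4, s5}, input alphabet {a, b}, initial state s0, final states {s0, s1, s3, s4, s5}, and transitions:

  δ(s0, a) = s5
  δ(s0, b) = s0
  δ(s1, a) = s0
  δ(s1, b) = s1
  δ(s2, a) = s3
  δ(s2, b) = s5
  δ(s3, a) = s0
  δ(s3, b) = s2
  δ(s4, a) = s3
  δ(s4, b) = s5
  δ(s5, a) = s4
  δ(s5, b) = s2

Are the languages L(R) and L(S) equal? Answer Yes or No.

The string aabb is accepted by R but rejected by S.
So L(R) ≠ L(S).

No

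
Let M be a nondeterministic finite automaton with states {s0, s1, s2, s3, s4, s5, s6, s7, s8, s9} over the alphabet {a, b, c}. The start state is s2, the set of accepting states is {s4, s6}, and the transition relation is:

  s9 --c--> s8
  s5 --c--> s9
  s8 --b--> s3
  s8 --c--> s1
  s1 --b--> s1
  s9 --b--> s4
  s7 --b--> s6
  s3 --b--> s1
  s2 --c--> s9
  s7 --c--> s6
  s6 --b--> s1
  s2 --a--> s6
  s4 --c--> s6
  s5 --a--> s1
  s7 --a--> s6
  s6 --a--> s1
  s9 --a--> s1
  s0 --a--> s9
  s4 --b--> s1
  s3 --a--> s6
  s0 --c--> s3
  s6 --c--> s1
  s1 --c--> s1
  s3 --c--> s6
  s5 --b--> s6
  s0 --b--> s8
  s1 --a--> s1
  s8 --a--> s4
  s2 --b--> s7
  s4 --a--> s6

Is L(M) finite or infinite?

finite

The useful states (reachable from s2 and able to reach an accepting state) are {s2, s3, s4, s6, s7, s8, s9}.
Restricted to these states the transition graph has no cycle, so every accepting path has bounded length and L is finite.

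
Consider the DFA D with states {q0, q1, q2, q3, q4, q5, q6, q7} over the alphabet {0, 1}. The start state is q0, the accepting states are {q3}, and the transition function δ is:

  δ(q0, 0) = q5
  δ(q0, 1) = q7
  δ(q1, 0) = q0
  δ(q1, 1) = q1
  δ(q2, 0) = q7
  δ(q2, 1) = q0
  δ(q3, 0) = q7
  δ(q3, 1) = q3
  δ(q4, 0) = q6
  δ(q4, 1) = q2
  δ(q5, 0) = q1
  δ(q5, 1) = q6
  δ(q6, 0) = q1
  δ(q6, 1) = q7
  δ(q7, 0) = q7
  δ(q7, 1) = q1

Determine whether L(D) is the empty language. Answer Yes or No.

Yes

The states reachable from the start state are {q0, q1, q5, q6, q7}.
None of the accepting states {q3} is reachable, so no string is accepted and L(D) = ∅.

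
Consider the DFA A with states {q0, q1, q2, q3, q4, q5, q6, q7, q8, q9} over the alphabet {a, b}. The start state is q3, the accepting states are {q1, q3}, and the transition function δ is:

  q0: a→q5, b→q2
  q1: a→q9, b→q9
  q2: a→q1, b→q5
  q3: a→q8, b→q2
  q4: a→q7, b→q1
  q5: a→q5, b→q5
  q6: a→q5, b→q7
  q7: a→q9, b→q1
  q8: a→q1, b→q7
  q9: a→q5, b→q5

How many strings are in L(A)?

The useful subgraph on states {q1, q2, q3, q7, q8} is acyclic, so L(A) is finite; the longest accepting path visits 4 useful states, giving maximum string length 3.
Counting accepting paths from q3 by length: 1 of length 0, 2 of length 2, 1 of length 3. Total 4.

4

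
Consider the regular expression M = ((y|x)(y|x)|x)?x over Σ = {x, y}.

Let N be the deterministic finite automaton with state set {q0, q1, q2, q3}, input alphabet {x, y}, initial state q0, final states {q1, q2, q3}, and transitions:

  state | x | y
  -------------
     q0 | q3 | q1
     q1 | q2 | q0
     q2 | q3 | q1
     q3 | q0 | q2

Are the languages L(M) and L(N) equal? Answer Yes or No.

No

The string xx is accepted by M but rejected by N.
So L(M) ≠ L(N).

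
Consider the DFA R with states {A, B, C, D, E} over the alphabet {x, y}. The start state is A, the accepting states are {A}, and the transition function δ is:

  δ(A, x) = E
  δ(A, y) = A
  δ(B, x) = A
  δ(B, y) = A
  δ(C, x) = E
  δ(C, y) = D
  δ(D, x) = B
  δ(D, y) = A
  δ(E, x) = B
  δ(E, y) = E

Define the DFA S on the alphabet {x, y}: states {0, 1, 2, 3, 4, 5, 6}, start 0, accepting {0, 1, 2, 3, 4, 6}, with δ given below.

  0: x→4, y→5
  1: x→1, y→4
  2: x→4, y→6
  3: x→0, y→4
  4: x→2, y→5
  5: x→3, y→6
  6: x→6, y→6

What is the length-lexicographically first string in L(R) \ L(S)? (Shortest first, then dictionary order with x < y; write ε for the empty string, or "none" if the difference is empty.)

y

The string y is accepted by R but not by S.
No shorter string lies in the difference, and y is the lexicographically first length-1 string in L(R) \ L(S).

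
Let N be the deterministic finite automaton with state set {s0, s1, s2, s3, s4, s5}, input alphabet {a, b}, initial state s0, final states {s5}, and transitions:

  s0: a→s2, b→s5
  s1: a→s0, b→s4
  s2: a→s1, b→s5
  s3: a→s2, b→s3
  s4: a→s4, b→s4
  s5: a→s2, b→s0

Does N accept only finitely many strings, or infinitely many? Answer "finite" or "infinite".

State s0 is reachable from the start and can reach an accepting state, and it lies on the cycle s0 → s2 → s1 → s0.
Traversing that cycle any number of times yields accepted strings of unbounded length, so the language is infinite.

infinite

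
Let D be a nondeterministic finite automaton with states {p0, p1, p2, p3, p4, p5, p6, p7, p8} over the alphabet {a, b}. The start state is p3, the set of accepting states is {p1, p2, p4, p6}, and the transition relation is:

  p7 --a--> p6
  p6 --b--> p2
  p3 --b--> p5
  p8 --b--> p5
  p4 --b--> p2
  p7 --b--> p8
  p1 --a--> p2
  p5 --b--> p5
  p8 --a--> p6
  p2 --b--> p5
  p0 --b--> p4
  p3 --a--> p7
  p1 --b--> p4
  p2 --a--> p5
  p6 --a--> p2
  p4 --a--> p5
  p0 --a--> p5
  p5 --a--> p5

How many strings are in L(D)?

The useful subgraph on states {p2, p3, p6, p7, p8} is acyclic, so L(D) is finite; the longest accepting path visits 5 useful states, giving maximum string length 4.
Counting accepting paths from p3 by length: 1 of length 2, 3 of length 3, 2 of length 4. Total 6.

6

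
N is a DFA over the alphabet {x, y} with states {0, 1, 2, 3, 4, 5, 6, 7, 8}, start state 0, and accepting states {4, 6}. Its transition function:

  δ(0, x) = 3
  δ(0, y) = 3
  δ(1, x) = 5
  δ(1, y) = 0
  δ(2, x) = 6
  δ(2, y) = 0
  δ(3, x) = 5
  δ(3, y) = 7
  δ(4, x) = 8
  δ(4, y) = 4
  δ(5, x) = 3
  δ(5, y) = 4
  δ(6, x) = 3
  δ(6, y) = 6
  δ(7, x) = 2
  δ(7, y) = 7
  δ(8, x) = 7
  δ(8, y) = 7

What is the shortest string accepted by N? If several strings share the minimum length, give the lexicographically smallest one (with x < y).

A breadth-first search from 0 reaches an accepting state first via the path 0 → 3 → 5 → 4 on input xxy.
No string of length < 3 is accepted (BFS exhausts all shorter strings without reaching an accepting state), and xxy is the lexicographically least accepting string of length 3.

xxy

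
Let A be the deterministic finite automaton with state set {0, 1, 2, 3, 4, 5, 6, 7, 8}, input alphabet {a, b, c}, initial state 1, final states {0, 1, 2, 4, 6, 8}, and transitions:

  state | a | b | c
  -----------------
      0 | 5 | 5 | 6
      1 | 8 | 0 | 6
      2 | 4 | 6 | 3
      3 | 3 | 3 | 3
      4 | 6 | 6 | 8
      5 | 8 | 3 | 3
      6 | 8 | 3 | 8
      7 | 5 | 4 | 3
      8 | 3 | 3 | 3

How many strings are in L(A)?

11

The useful subgraph on states {0, 1, 5, 6, 8} is acyclic, so L(A) is finite; the longest accepting path visits 4 useful states, giving maximum string length 3.
Counting accepting paths from 1 by length: 1 of length 0, 3 of length 1, 3 of length 2, 4 of length 3. Total 11.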